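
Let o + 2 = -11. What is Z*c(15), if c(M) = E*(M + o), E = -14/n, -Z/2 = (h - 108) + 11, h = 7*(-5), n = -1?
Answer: 7392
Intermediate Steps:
h = -35
o = -13 (o = -2 - 11 = -13)
Z = 264 (Z = -2*((-35 - 108) + 11) = -2*(-143 + 11) = -2*(-132) = 264)
E = 14 (E = -14/(-1) = -14*(-1) = 14)
c(M) = -182 + 14*M (c(M) = 14*(M - 13) = 14*(-13 + M) = -182 + 14*M)
Z*c(15) = 264*(-182 + 14*15) = 264*(-182 + 210) = 264*28 = 7392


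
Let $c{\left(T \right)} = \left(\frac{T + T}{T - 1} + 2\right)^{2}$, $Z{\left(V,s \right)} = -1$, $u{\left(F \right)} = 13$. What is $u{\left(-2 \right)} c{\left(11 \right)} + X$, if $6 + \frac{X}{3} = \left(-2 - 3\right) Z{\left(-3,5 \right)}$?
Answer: $\frac{5658}{25} \approx 226.32$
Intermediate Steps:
$X = -3$ ($X = -18 + 3 \left(-2 - 3\right) \left(-1\right) = -18 + 3 \left(\left(-5\right) \left(-1\right)\right) = -18 + 3 \cdot 5 = -18 + 15 = -3$)
$c{\left(T \right)} = \left(2 + \frac{2 T}{-1 + T}\right)^{2}$ ($c{\left(T \right)} = \left(\frac{2 T}{-1 + T} + 2\right)^{2} = \left(2 + \frac{2 T}{-1 + T}\right)^{2}$)
$u{\left(-2 \right)} c{\left(11 \right)} + X = 13 \frac{4 \left(-1 + 2 \cdot 11\right)^{2}}{\left(-1 + 11\right)^{2}} - 3 = 13 \frac{4 \left(-1 + 22\right)^{2}}{100} - 3 = 13 \cdot 4 \cdot \frac{1}{100} \cdot 21^{2} - 3 = 13 \cdot 4 \cdot \frac{1}{100} \cdot 441 - 3 = 13 \cdot \frac{441}{25} - 3 = \frac{5733}{25} - 3 = \frac{5658}{25}$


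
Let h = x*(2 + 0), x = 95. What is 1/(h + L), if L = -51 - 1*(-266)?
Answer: 1/405 ≈ 0.0024691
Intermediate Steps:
L = 215 (L = -51 + 266 = 215)
h = 190 (h = 95*(2 + 0) = 95*2 = 190)
1/(h + L) = 1/(190 + 215) = 1/405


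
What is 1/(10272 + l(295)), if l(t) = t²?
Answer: 1/97297 ≈ 1.0278e-5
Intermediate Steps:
1/(10272 + l(295)) = 1/(10272 + 295²) = 1/(10272 + 87025) = 1/97297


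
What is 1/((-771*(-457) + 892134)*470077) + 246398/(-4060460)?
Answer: -72071648464633133/1187688397360968510 ≈ -0.060682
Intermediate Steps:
1/((-771*(-457) + 892134)*470077) + 246398/(-4060460) = (1/470077)/(352347 + 892134) + 246398*(-1/4060460) = (1/470077)/1244481 - 123199/2030230 = (1/1244481)*(1/470077) - 123199/2030230 = 1/585001895037 - 123199/2030230 = -72071648464633133/1187688397360968510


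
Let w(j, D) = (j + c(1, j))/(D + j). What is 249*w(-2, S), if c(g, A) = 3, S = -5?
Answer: -249/7 ≈ -35.571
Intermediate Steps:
w(j, D) = (3 + j)/(D + j) (w(j, D) = (j + 3)/(D + j) = (3 + j)/(D + j))
249*w(-2, S) = 249*((3 - 2)/(-5 - 2)) = 249*(1/(-7)) = 249*(-⅐*1) = 249*(-⅐) = -249/7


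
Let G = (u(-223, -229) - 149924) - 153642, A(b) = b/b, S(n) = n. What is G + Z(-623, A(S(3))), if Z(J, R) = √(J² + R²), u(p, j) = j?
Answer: -303795 + √388130 ≈ -3.0317e+5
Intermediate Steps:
A(b) = 1
G = -303795 (G = (-229 - 149924) - 153642 = -150153 - 153642 = -303795)
G + Z(-623, A(S(3))) = -303795 + √((-623)² + 1²) = -303795 + √(388129 + 1) = -303795 + √388130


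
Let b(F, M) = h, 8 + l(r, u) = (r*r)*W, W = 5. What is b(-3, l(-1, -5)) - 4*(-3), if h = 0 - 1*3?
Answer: 9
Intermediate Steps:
l(r, u) = -8 + 5*r² (l(r, u) = -8 + (r*r)*5 = -8 + r²*5 = -8 + 5*r²)
h = -3 (h = 0 - 3 = -3)
b(F, M) = -3
b(-3, l(-1, -5)) - 4*(-3) = -3 - 4*(-3) = -3 + 12 = 9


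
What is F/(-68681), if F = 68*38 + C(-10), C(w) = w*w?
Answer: -2684/68681 ≈ -0.039079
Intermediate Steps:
C(w) = w²
F = 2684 (F = 68*38 + (-10)² = 2584 + 100 = 2684)
F/(-68681) = 2684/(-68681) = 2684*(-1/68681) = -2684/68681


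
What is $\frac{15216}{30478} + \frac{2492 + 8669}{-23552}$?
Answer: $\frac{9101137}{358908928} \approx 0.025358$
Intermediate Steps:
$\frac{15216}{30478} + \frac{2492 + 8669}{-23552} = 15216 \cdot \frac{1}{30478} + 11161 \left(- \frac{1}{23552}\right) = \frac{7608}{15239} - \frac{11161}{23552} = \frac{9101137}{358908928}$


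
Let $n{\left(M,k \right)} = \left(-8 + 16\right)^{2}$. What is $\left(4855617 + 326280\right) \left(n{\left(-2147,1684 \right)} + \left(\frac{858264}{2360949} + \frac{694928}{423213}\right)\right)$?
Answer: $\frac{774954621450257224}{2265724057} \approx 3.4203 \cdot 10^{8}$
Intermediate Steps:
$n{\left(M,k \right)} = 64$ ($n{\left(M,k \right)} = 8^{2} = 64$)
$\left(4855617 + 326280\right) \left(n{\left(-2147,1684 \right)} + \left(\frac{858264}{2360949} + \frac{694928}{423213}\right)\right) = \left(4855617 + 326280\right) \left(64 + \left(\frac{858264}{2360949} + \frac{694928}{423213}\right)\right) = 5181897 \left(64 + \left(858264 \cdot \frac{1}{2360949} + 694928 \cdot \frac{1}{423213}\right)\right) = 5181897 \left(64 + \left(\frac{286088}{786983} + \frac{694928}{423213}\right)\right) = 5181897 \left(64 + \frac{667972682968}{333061436379}\right) = 5181897 \cdot \frac{21983904611224}{333061436379} = \frac{774954621450257224}{2265724057}$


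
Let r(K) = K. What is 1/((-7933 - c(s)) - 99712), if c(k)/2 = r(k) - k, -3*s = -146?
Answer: -1/107645 ≈ -9.2898e-6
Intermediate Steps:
s = 146/3 (s = -⅓*(-146) = 146/3 ≈ 48.667)
c(k) = 0 (c(k) = 2*(k - k) = 2*0 = 0)
1/((-7933 - c(s)) - 99712) = 1/((-7933 - 1*0) - 99712) = 1/((-7933 + 0) - 99712) = 1/(-7933 - 99712) = 1/(-107645) = -1/107645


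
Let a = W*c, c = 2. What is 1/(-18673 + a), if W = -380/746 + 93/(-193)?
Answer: -71989/1344393315 ≈ -5.3548e-5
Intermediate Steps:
W = -71359/71989 (W = -380*1/746 + 93*(-1/193) = -190/373 - 93/193 = -71359/71989 ≈ -0.99125)
a = -142718/71989 (a = -71359/71989*2 = -142718/71989 ≈ -1.9825)
1/(-18673 + a) = 1/(-18673 - 142718/71989) = 1/(-1344393315/71989) = -71989/1344393315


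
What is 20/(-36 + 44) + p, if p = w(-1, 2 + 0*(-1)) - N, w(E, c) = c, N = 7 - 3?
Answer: ½ ≈ 0.50000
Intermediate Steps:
N = 4
p = -2 (p = (2 + 0*(-1)) - 1*4 = (2 + 0) - 4 = 2 - 4 = -2)
20/(-36 + 44) + p = 20/(-36 + 44) - 2 = 20/8 - 2 = (⅛)*20 - 2 = 5/2 - 2 = ½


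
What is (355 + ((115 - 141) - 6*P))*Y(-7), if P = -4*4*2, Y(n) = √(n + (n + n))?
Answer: 521*I*√21 ≈ 2387.5*I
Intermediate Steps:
Y(n) = √3*√n (Y(n) = √(n + 2*n) = √(3*n) = √3*√n)
P = -32 (P = -16*2 = -32)
(355 + ((115 - 141) - 6*P))*Y(-7) = (355 + ((115 - 141) - 6*(-32)))*(√3*√(-7)) = (355 + (-26 + 192))*(√3*(I*√7)) = (355 + 166)*(I*√21) = 521*(I*√21) = 521*I*√21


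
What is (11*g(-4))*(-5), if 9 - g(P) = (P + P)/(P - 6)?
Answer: -451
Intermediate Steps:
g(P) = 9 - 2*P/(-6 + P) (g(P) = 9 - (P + P)/(P - 6) = 9 - 2*P/(-6 + P))
(11*g(-4))*(-5) = (11*((-54 + 7*(-4))/(-6 - 4)))*(-5) = (11*((-54 - 28)/(-10)))*(-5) = (11*(-⅒*(-82)))*(-5) = (11*(41/5))*(-5) = (451/5)*(-5) = -451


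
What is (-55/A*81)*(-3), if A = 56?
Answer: 13365/56 ≈ 238.66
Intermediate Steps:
(-55/A*81)*(-3) = (-55/56*81)*(-3) = (-55*1/56*81)*(-3) = -55/56*81*(-3) = -4455/56*(-3) = 13365/56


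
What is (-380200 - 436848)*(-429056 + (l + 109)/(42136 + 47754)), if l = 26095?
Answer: 15755879131929264/44945 ≈ 3.5056e+11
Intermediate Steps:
(-380200 - 436848)*(-429056 + (l + 109)/(42136 + 47754)) = (-380200 - 436848)*(-429056 + (26095 + 109)/(42136 + 47754)) = -817048*(-429056 + 26204/89890) = -817048*(-429056 + 26204*(1/89890)) = -817048*(-429056 + 13102/44945) = -817048*(-19283908818/44945) = 15755879131929264/44945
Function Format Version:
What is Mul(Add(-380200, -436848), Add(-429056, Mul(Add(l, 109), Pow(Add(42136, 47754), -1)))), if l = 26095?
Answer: Rational(15755879131929264, 44945) ≈ 3.5056e+11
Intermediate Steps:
Mul(Add(-380200, -436848), Add(-429056, Mul(Add(l, 109), Pow(Add(42136, 47754), -1)))) = Mul(Add(-380200, -436848), Add(-429056, Mul(Add(26095, 109), Pow(Add(42136, 47754), -1)))) = Mul(-817048, Add(-429056, Mul(26204, Pow(89890, -1)))) = Mul(-817048, Add(-429056, Mul(26204, Rational(1, 89890)))) = Mul(-817048, Add(-429056, Rational(13102, 44945))) = Mul(-817048, Rational(-19283908818, 44945)) = Rational(15755879131929264, 44945)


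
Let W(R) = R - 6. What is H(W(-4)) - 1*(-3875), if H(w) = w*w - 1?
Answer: 3974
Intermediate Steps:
W(R) = -6 + R
H(w) = -1 + w² (H(w) = w² - 1 = -1 + w²)
H(W(-4)) - 1*(-3875) = (-1 + (-6 - 4)²) - 1*(-3875) = (-1 + (-10)²) + 3875 = (-1 + 100) + 3875 = 99 + 3875 = 3974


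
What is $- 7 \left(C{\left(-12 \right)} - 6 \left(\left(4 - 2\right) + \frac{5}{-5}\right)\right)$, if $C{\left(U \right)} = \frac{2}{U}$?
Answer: $\frac{259}{6} \approx 43.167$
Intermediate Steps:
$- 7 \left(C{\left(-12 \right)} - 6 \left(\left(4 - 2\right) + \frac{5}{-5}\right)\right) = - 7 \left(\frac{2}{-12} - 6 \left(\left(4 - 2\right) + \frac{5}{-5}\right)\right) = - 7 \left(2 \left(- \frac{1}{12}\right) - 6 \left(\left(4 - 2\right) + 5 \left(- \frac{1}{5}\right)\right)\right) = - 7 \left(- \frac{1}{6} - 6 \left(2 - 1\right)\right) = - 7 \left(- \frac{1}{6} - 6\right) = \left(-7\right) \left(- \frac{37}{6}\right) = \frac{259}{6}$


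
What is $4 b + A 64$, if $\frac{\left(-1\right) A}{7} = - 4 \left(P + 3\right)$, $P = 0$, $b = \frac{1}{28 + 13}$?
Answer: $\frac{220420}{41} \approx 5376.1$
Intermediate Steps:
$b = \frac{1}{41} \approx 0.02439$
$A = 84$ ($A = - 7 \left(- 4 \left(0 + 3\right)\right) = - 7 \left(\left(-4\right) 3\right) = \left(-7\right) \left(-12\right) = 84$)
$4 b + A 64 = 4 \cdot \frac{1}{41} + 84 \cdot 64 = \frac{4}{41} + 5376 = \frac{220420}{41}$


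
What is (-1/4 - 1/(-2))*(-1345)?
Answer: -1345/4 ≈ -336.25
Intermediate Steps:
(-1/4 - 1/(-2))*(-1345) = (-1*¼ - 1*(-½))*(-1345) = (-¼ + ½)*(-1345) = (¼)*(-1345) = -1345/4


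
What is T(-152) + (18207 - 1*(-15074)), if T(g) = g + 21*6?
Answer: 33255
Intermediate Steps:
T(g) = 126 + g (T(g) = g + 126 = 126 + g)
T(-152) + (18207 - 1*(-15074)) = (126 - 152) + (18207 - 1*(-15074)) = -26 + (18207 + 15074) = -26 + 33281 = 33255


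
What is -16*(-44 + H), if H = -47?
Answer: 1456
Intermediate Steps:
-16*(-44 + H) = -16*(-44 - 47) = -16*(-91) = 1456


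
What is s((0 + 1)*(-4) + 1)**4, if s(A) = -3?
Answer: 81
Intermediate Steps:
s((0 + 1)*(-4) + 1)**4 = (-3)**4 = 81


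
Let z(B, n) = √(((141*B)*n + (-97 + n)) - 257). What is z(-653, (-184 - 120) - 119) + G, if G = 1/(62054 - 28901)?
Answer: 1/33153 + √38946102 ≈ 6240.7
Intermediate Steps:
z(B, n) = √(-354 + n + 141*B*n) (z(B, n) = √((141*B*n + (-97 + n)) - 257) = √((-97 + n + 141*B*n) - 257) = √(-354 + n + 141*B*n))
G = 1/33153 ≈ 3.0163e-5
z(-653, (-184 - 120) - 119) + G = √(-354 + ((-184 - 120) - 119) + 141*(-653)*((-184 - 120) - 119)) + 1/33153 = √(-354 + (-304 - 119) + 141*(-653)*(-304 - 119)) + 1/33153 = √(-354 - 423 + 141*(-653)*(-423)) + 1/33153 = √(-354 - 423 + 38946879) + 1/33153 = √38946102 + 1/33153 = 1/33153 + √38946102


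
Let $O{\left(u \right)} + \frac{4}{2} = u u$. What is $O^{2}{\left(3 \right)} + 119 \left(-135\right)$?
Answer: $-16016$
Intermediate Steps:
$O{\left(u \right)} = -2 + u^{2}$ ($O{\left(u \right)} = -2 + u u = -2 + u^{2}$)
$O^{2}{\left(3 \right)} + 119 \left(-135\right) = \left(-2 + 3^{2}\right)^{2} + 119 \left(-135\right) = \left(-2 + 9\right)^{2} - 16065 = 7^{2} - 16065 = 49 - 16065 = -16016$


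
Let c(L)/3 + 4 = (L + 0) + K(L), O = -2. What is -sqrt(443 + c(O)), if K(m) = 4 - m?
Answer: -sqrt(443) ≈ -21.048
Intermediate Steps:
c(L) = 0 (c(L) = -12 + 3*((L + 0) + (4 - L)) = -12 + 3*(L + (4 - L)) = -12 + 3*4 = -12 + 12 = 0)
-sqrt(443 + c(O)) = -sqrt(443 + 0) = -sqrt(443)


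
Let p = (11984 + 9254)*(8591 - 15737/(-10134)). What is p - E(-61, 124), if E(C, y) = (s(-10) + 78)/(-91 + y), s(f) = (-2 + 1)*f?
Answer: 924669916777/5067 ≈ 1.8249e+8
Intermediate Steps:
s(f) = -f
E(C, y) = 88/(-91 + y) (E(C, y) = (-1*(-10) + 78)/(-91 + y) = (10 + 78)/(-91 + y) = 88/(-91 + y))
p = 924669930289/5067 (p = 21238*(8591 - 15737*(-1/10134)) = 21238*(8591 + 15737/10134) = 21238*(87076931/10134) = 924669930289/5067 ≈ 1.8249e+8)
p - E(-61, 124) = 924669930289/5067 - 88/(-91 + 124) = 924669930289/5067 - 88/33 = 924669930289/5067 - 1*8/3 = 924669930289/5067 - 8/3 = 924669916777/5067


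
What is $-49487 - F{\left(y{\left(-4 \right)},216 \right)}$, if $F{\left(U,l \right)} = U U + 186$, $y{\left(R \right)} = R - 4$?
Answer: $-49737$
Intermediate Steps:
$y{\left(R \right)} = -4 + R$ ($y{\left(R \right)} = R - 4 = -4 + R$)
$F{\left(U,l \right)} = 186 + U^{2}$ ($F{\left(U,l \right)} = U^{2} + 186 = 186 + U^{2}$)
$-49487 - F{\left(y{\left(-4 \right)},216 \right)} = -49487 - \left(186 + \left(-4 - 4\right)^{2}\right) = -49487 - \left(186 + \left(-8\right)^{2}\right) = -49487 - \left(186 + 64\right) = -49487 - 250 = -49737$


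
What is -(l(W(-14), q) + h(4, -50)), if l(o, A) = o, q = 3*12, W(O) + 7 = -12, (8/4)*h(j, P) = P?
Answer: 44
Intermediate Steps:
h(j, P) = P/2
W(O) = -19 (W(O) = -7 - 12 = -19)
q = 36
-(l(W(-14), q) + h(4, -50)) = -(-19 + (1/2)*(-50)) = -(-19 - 25) = -1*(-44) = 44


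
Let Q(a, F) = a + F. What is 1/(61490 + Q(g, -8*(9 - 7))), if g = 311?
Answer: 1/61785 ≈ 1.6185e-5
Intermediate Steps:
Q(a, F) = F + a
1/(61490 + Q(g, -8*(9 - 7))) = 1/(61490 + (-8*(9 - 7) + 311)) = 1/(61490 + (-8*2 + 311)) = 1/(61490 + (-16 + 311)) = 1/(61490 + 295) = 1/61785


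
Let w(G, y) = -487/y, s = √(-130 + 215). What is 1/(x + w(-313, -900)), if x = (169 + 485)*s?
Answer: -438300/29448246362831 + 529740000*√85/29448246362831 ≈ 0.00016583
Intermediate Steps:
s = √85 ≈ 9.2195
x = 654*√85 (x = (169 + 485)*√85 = 654*√85 ≈ 6029.6)
1/(x + w(-313, -900)) = 1/(654*√85 - 487/(-900)) = 1/(654*√85 - 487*(-1/900)) = 1/(654*√85 + 487/900) = 1/(487/900 + 654*√85)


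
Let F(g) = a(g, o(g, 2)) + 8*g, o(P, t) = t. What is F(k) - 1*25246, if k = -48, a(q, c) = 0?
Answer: -25630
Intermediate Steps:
F(g) = 8*g (F(g) = 0 + 8*g = 8*g)
F(k) - 1*25246 = 8*(-48) - 1*25246 = -384 - 25246 = -25630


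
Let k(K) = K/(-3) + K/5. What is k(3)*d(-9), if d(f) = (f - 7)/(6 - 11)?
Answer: -32/25 ≈ -1.2800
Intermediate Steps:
k(K) = -2*K/15 (k(K) = K*(-⅓) + K*(⅕) = -K/3 + K/5 = -2*K/15)
d(f) = 7/5 - f/5 (d(f) = (-7 + f)/(-5) = (-7 + f)*(-⅕) = 7/5 - f/5)
k(3)*d(-9) = (-2/15*3)*(7/5 - ⅕*(-9)) = -2*(7/5 + 9/5)/5 = -⅖*16/5 = -32/25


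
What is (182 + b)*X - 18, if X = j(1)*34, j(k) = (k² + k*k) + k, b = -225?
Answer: -4404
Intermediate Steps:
j(k) = k + 2*k² (j(k) = (k² + k²) + k = 2*k² + k = k + 2*k²)
X = 102 (X = (1*(1 + 2*1))*34 = (1*(1 + 2))*34 = (1*3)*34 = 3*34 = 102)
(182 + b)*X - 18 = (182 - 225)*102 - 18 = -43*102 - 18 = -4386 - 18 = -4404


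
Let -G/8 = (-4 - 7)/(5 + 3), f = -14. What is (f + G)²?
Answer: 9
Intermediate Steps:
G = 11 (G = -8*(-4 - 7)/(5 + 3) = -(-88)/8 = -8*(-11/8) = 11)
(f + G)² = (-14 + 11)² = (-3)² = 9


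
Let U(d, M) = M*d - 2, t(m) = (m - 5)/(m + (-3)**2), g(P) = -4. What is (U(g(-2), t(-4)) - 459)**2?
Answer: 5148361/25 ≈ 2.0593e+5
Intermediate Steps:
t(m) = (-5 + m)/(9 + m) (t(m) = (-5 + m)/(m + 9) = (-5 + m)/(9 + m))
U(d, M) = -2 + M*d
(U(g(-2), t(-4)) - 459)**2 = ((-2 + ((-5 - 4)/(9 - 4))*(-4)) - 459)**2 = ((-2 + (-9/5)*(-4)) - 459)**2 = ((-2 + ((1/5)*(-9))*(-4)) - 459)**2 = ((-2 - 9/5*(-4)) - 459)**2 = ((-2 + 36/5) - 459)**2 = (26/5 - 459)**2 = (-2269/5)**2 = 5148361/25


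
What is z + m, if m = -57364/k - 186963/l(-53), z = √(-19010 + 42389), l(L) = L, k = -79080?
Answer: 3697018583/1047810 + √23379 ≈ 3681.2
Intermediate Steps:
z = √23379 ≈ 152.90
m = 3697018583/1047810 (m = -57364/(-79080) - 186963/(-53) = -57364*(-1/79080) - 186963*(-1/53) = 14341/19770 + 186963/53 = 3697018583/1047810 ≈ 3528.3)
z + m = √23379 + 3697018583/1047810 = 3697018583/1047810 + √23379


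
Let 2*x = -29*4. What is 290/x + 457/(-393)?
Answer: -2422/393 ≈ -6.1628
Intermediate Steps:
x = -58 (x = (-29*4)/2 = (½)*(-116) = -58)
290/x + 457/(-393) = 290/(-58) + 457/(-393) = 290*(-1/58) + 457*(-1/393) = -5 - 457/393 = -2422/393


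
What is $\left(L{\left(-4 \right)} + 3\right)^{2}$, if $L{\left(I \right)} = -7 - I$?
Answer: $0$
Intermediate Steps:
$\left(L{\left(-4 \right)} + 3\right)^{2} = \left(\left(-7 - -4\right) + 3\right)^{2} = \left(\left(-7 + 4\right) + 3\right)^{2} = \left(-3 + 3\right)^{2} = 0^{2} = 0$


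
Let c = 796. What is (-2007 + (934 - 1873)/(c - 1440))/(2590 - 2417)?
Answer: -1291569/111412 ≈ -11.593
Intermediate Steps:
(-2007 + (934 - 1873)/(c - 1440))/(2590 - 2417) = (-2007 + (934 - 1873)/(796 - 1440))/(2590 - 2417) = (-2007 - 939/(-644))/173 = (-2007 - 939*(-1/644))*(1/173) = (-2007 + 939/644)*(1/173) = -1291569/644*1/173 = -1291569/111412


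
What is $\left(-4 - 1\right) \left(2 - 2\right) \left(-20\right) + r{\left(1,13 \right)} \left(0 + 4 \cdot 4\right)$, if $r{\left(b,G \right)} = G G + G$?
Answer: $2912$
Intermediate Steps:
$r{\left(b,G \right)} = G + G^{2}$ ($r{\left(b,G \right)} = G^{2} + G = G + G^{2}$)
$\left(-4 - 1\right) \left(2 - 2\right) \left(-20\right) + r{\left(1,13 \right)} \left(0 + 4 \cdot 4\right) = \left(-4 - 1\right) \left(2 - 2\right) \left(-20\right) + 13 \left(1 + 13\right) \left(0 + 4 \cdot 4\right) = \left(-5\right) 0 \left(-20\right) + 13 \cdot 14 \left(0 + 16\right) = 0 \left(-20\right) + 182 \cdot 16 = 0 + 2912 = 2912$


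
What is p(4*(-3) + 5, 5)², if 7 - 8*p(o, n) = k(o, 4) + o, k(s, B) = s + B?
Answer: 289/64 ≈ 4.5156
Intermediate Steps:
k(s, B) = B + s
p(o, n) = 3/8 - o/4 (p(o, n) = 7/8 - ((4 + o) + o)/8 = 7/8 - (4 + 2*o)/8 = 7/8 + (-½ - o/4) = 3/8 - o/4)
p(4*(-3) + 5, 5)² = (3/8 - (4*(-3) + 5)/4)² = (3/8 - (-12 + 5)/4)² = (3/8 - ¼*(-7))² = (3/8 + 7/4)² = (17/8)² = 289/64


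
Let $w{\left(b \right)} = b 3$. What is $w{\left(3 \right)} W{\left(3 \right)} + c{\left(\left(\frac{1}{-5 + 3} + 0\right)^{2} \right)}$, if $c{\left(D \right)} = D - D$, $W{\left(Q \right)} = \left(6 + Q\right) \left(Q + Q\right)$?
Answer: $486$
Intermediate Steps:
$w{\left(b \right)} = 3 b$
$W{\left(Q \right)} = 2 Q \left(6 + Q\right)$ ($W{\left(Q \right)} = \left(6 + Q\right) 2 Q = 2 Q \left(6 + Q\right)$)
$c{\left(D \right)} = 0$
$w{\left(3 \right)} W{\left(3 \right)} + c{\left(\left(\frac{1}{-5 + 3} + 0\right)^{2} \right)} = 3 \cdot 3 \cdot 2 \cdot 3 \left(6 + 3\right) + 0 = 9 \cdot 2 \cdot 3 \cdot 9 + 0 = 9 \cdot 54 + 0 = 486 + 0 = 486$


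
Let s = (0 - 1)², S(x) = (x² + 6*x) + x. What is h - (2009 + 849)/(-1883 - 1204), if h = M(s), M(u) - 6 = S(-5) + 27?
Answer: 73859/3087 ≈ 23.926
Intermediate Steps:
S(x) = x² + 7*x
s = 1 (s = (-1)² = 1)
M(u) = 23 (M(u) = 6 + (-5*(7 - 5) + 27) = 6 + (-5*2 + 27) = 6 + (-10 + 27) = 6 + 17 = 23)
h = 23
h - (2009 + 849)/(-1883 - 1204) = 23 - (2009 + 849)/(-1883 - 1204) = 23 - 2858/(-3087) = 23 - 2858*(-1)/3087 = 23 - 1*(-2858/3087) = 23 + 2858/3087 = 73859/3087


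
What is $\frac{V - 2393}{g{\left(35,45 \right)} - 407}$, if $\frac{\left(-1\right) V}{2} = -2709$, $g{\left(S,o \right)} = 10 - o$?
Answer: $- \frac{3025}{442} \approx -6.8439$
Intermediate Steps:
$V = 5418$ ($V = \left(-2\right) \left(-2709\right) = 5418$)
$\frac{V - 2393}{g{\left(35,45 \right)} - 407} = \frac{5418 - 2393}{\left(10 - 45\right) - 407} = \frac{3025}{\left(10 - 45\right) - 407} = \frac{3025}{-35 - 407} = \frac{3025}{-442} = 3025 \left(- \frac{1}{442}\right) = - \frac{3025}{442}$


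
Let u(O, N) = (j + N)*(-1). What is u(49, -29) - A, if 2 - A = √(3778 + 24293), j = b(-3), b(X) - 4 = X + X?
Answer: 29 + 3*√3119 ≈ 196.54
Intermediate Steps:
b(X) = 4 + 2*X (b(X) = 4 + (X + X) = 4 + 2*X)
j = -2 (j = 4 + 2*(-3) = 4 - 6 = -2)
u(O, N) = 2 - N (u(O, N) = (-2 + N)*(-1) = 2 - N)
A = 2 - 3*√3119 (A = 2 - √(3778 + 24293) = 2 - √28071 = 2 - 3*√3119 ≈ -165.54)
u(49, -29) - A = (2 - 1*(-29)) - (2 - 3*√3119) = (2 + 29) + (-2 + 3*√3119) = 31 + (-2 + 3*√3119) = 29 + 3*√3119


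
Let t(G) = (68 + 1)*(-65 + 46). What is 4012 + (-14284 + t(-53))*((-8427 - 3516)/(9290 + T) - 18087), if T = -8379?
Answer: 257152728932/911 ≈ 2.8228e+8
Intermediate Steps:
t(G) = -1311 (t(G) = 69*(-19) = -1311)
4012 + (-14284 + t(-53))*((-8427 - 3516)/(9290 + T) - 18087) = 4012 + (-14284 - 1311)*((-8427 - 3516)/(9290 - 8379) - 18087) = 4012 - 15595*(-11943/911 - 18087) = 4012 - 15595*(-16489200/911) = 4012 + 257149074000/911 = 257152728932/911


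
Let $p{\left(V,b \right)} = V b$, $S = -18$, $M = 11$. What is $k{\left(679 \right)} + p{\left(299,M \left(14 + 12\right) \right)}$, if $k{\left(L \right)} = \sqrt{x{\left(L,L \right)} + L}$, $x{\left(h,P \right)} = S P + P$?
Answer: $85514 + 4 i \sqrt{679} \approx 85514.0 + 104.23 i$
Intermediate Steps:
$x{\left(h,P \right)} = - 17 P$ ($x{\left(h,P \right)} = - 18 P + P = - 17 P$)
$k{\left(L \right)} = 4 \sqrt{- L}$ ($k{\left(L \right)} = \sqrt{- 17 L + L} = \sqrt{- 16 L} = 4 \sqrt{- L}$)
$k{\left(679 \right)} + p{\left(299,M \left(14 + 12\right) \right)} = 4 \sqrt{\left(-1\right) 679} + 299 \cdot 11 \left(14 + 12\right) = 4 \sqrt{-679} + 299 \cdot 11 \cdot 26 = 4 i \sqrt{679} + 299 \cdot 286 = 4 i \sqrt{679} + 85514 = 85514 + 4 i \sqrt{679}$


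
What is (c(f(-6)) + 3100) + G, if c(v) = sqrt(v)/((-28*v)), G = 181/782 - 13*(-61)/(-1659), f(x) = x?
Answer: 4021427953/1297338 + I*sqrt(6)/168 ≈ 3099.8 + 0.01458*I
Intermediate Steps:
G = -319847/1297338 (G = 181*(1/782) + 793*(-1/1659) = 181/782 - 793/1659 = -319847/1297338 ≈ -0.24654)
c(v) = -1/(28*sqrt(v)) (c(v) = (-1/(28*v))*sqrt(v) = -1/(28*sqrt(v)))
(c(f(-6)) + 3100) + G = (-(-1)*I*sqrt(6)/168 + 3100) - 319847/1297338 = (I*sqrt(6)/168 + 3100) - 319847/1297338 = (3100 + I*sqrt(6)/168) - 319847/1297338 = 4021427953/1297338 + I*sqrt(6)/168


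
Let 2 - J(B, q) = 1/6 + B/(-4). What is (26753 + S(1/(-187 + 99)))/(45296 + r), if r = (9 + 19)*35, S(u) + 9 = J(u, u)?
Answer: 28243597/48867456 ≈ 0.57796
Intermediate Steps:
J(B, q) = 11/6 + B/4 (J(B, q) = 2 - (1/6 + B/(-4)) = 2 - (1*(⅙) + B*(-¼)) = 2 - (⅙ - B/4) = 2 + (-⅙ + B/4) = 11/6 + B/4)
S(u) = -43/6 + u/4 (S(u) = -9 + (11/6 + u/4) = -43/6 + u/4)
r = 980 (r = 28*35 = 980)
(26753 + S(1/(-187 + 99)))/(45296 + r) = (26753 + (-43/6 + 1/(4*(-187 + 99))))/(45296 + 980) = (26753 + (-43/6 + (¼)/(-88)))/46276 = (26753 + (-43/6 + (¼)*(-1/88)))*(1/46276) = (26753 + (-43/6 - 1/352))*(1/46276) = (26753 - 7571/1056)*(1/46276) = (28243597/1056)*(1/46276) = 28243597/48867456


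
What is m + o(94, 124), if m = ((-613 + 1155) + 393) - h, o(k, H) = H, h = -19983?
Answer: 21042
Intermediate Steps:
m = 20918 (m = ((-613 + 1155) + 393) - 1*(-19983) = (542 + 393) + 19983 = 935 + 19983 = 20918)
m + o(94, 124) = 20918 + 124 = 21042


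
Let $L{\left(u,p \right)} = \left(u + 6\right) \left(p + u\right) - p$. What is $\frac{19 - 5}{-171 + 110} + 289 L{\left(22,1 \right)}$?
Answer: $\frac{11335433}{61} \approx 1.8583 \cdot 10^{5}$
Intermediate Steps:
$L{\left(u,p \right)} = - p + \left(6 + u\right) \left(p + u\right)$ ($L{\left(u,p \right)} = \left(6 + u\right) \left(p + u\right) - p = - p + \left(6 + u\right) \left(p + u\right)$)
$\frac{19 - 5}{-171 + 110} + 289 L{\left(22,1 \right)} = \frac{19 - 5}{-171 + 110} + 289 \left(22^{2} + 5 \cdot 1 + 6 \cdot 22 + 1 \cdot 22\right) = \frac{14}{-61} + 289 \left(484 + 5 + 132 + 22\right) = 14 \left(- \frac{1}{61}\right) + 289 \cdot 643 = - \frac{14}{61} + 185827 = \frac{11335433}{61}$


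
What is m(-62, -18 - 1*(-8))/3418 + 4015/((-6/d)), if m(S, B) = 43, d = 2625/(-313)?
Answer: 3001972042/534917 ≈ 5612.0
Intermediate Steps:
d = -2625/313 (d = 2625*(-1/313) = -2625/313 ≈ -8.3866)
m(-62, -18 - 1*(-8))/3418 + 4015/((-6/d)) = 43/3418 + 4015/((-6/(-2625/313))) = 43*(1/3418) + 4015/((-6*(-313/2625))) = 43/3418 + 4015/(626/875) = 43/3418 + 4015*(875/626) = 43/3418 + 3513125/626 = 3001972042/534917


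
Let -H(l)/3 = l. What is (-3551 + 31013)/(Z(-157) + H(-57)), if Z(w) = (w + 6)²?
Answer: 13731/11486 ≈ 1.1955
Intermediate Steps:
Z(w) = (6 + w)²
H(l) = -3*l
(-3551 + 31013)/(Z(-157) + H(-57)) = (-3551 + 31013)/((6 - 157)² - 3*(-57)) = 27462/((-151)² + 171) = 27462/(22801 + 171) = 27462/22972 = 27462*(1/22972) = 13731/11486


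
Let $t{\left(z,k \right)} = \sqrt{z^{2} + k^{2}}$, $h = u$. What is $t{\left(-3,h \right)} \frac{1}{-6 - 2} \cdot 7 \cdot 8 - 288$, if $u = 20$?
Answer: $-288 - 7 \sqrt{409} \approx -429.57$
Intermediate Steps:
$h = 20$
$t{\left(z,k \right)} = \sqrt{k^{2} + z^{2}}$
$t{\left(-3,h \right)} \frac{1}{-6 - 2} \cdot 7 \cdot 8 - 288 = \sqrt{20^{2} + \left(-3\right)^{2}} \frac{1}{-6 - 2} \cdot 7 \cdot 8 - 288 = \sqrt{400 + 9} \frac{1}{-8} \cdot 7 \cdot 8 - 288 = \sqrt{409} \left(- \frac{1}{8}\right) 7 \cdot 8 - 288 = \sqrt{409} \left(\left(- \frac{7}{8}\right) 8\right) - 288 = \sqrt{409} \left(-7\right) - 288 = - 7 \sqrt{409} - 288 = -288 - 7 \sqrt{409}$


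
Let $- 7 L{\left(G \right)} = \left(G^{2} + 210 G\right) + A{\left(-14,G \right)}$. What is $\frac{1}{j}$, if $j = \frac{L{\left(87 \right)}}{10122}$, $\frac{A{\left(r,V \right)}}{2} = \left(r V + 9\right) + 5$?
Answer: $- \frac{70854}{23431} \approx -3.0239$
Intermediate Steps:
$A{\left(r,V \right)} = 28 + 2 V r$ ($A{\left(r,V \right)} = 2 \left(\left(r V + 9\right) + 5\right) = 2 \left(\left(V r + 9\right) + 5\right) = 2 \left(\left(9 + V r\right) + 5\right) = 2 \left(14 + V r\right) = 28 + 2 V r$)
$L{\left(G \right)} = -4 - 26 G - \frac{G^{2}}{7}$ ($L{\left(G \right)} = - \frac{\left(G^{2} + 210 G\right) + \left(28 + 2 G \left(-14\right)\right)}{7} = - \frac{\left(G^{2} + 210 G\right) - \left(-28 + 28 G\right)}{7} = - \frac{28 + G^{2} + 182 G}{7} = -4 - 26 G - \frac{G^{2}}{7}$)
$j = - \frac{23431}{70854}$ ($j = \frac{-4 - 2262 - \frac{87^{2}}{7}}{10122} = \left(-4 - 2262 - \frac{7569}{7}\right) \frac{1}{10122} = \left(- \frac{23431}{7}\right) \frac{1}{10122} = - \frac{23431}{70854} \approx -0.33069$)
$\frac{1}{j} = \frac{1}{- \frac{23431}{70854}} = - \frac{70854}{23431}$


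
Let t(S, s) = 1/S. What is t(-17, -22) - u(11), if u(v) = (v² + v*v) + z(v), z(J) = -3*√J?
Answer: -4115/17 + 3*√11 ≈ -232.11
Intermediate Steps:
u(v) = -3*√v + 2*v² (u(v) = (v² + v*v) - 3*√v = (v² + v²) - 3*√v = 2*v² - 3*√v = -3*√v + 2*v²)
t(-17, -22) - u(11) = 1/(-17) - (-3*√11 + 2*11²) = -1/17 - (-3*√11 + 2*121) = -1/17 - (-3*√11 + 242) = -1/17 - (242 - 3*√11) = -1/17 + (-242 + 3*√11) = -4115/17 + 3*√11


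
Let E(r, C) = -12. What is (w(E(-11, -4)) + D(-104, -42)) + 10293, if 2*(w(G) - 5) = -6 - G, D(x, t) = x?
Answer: 10197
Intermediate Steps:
w(G) = 2 - G/2 (w(G) = 5 + (-6 - G)/2 = 5 + (-3 - G/2) = 2 - G/2)
(w(E(-11, -4)) + D(-104, -42)) + 10293 = ((2 - ½*(-12)) - 104) + 10293 = ((2 + 6) - 104) + 10293 = (8 - 104) + 10293 = -96 + 10293 = 10197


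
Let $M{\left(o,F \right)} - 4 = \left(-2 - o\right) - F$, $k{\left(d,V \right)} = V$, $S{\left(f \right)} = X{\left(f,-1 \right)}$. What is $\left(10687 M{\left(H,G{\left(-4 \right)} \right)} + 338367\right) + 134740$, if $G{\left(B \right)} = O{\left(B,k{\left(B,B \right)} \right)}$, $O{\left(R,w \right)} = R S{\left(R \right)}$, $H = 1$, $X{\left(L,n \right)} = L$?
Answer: $312802$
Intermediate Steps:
$S{\left(f \right)} = f$
$O{\left(R,w \right)} = R^{2}$ ($O{\left(R,w \right)} = R R = R^{2}$)
$G{\left(B \right)} = B^{2}$
$M{\left(o,F \right)} = 2 - F - o$ ($M{\left(o,F \right)} = 4 - \left(2 + F + o\right) = 2 - F - o$)
$\left(10687 M{\left(H,G{\left(-4 \right)} \right)} + 338367\right) + 134740 = \left(10687 \left(2 - \left(-4\right)^{2} - 1\right) + 338367\right) + 134740 = \left(10687 \left(2 - 16 - 1\right) + 338367\right) + 134740 = \left(10687 \left(-15\right) + 338367\right) + 134740 = \left(-160305 + 338367\right) + 134740 = 178062 + 134740 = 312802$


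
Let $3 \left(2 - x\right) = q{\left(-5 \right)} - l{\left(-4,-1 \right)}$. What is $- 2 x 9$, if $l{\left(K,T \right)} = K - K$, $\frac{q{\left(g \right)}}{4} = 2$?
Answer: $12$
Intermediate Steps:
$q{\left(g \right)} = 8$ ($q{\left(g \right)} = 4 \cdot 2 = 8$)
$l{\left(K,T \right)} = 0$
$x = - \frac{2}{3}$ ($x = 2 - \frac{8 - 0}{3} = 2 - \frac{8 + 0}{3} = 2 - \frac{8}{3} = - \frac{2}{3} \approx -0.66667$)
$- 2 x 9 = - 2 \left(\left(- \frac{2}{3}\right) 9\right) = \left(-2\right) \left(-6\right) = 12$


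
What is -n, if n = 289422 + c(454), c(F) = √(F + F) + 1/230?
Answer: -66567061/230 - 2*√227 ≈ -2.8945e+5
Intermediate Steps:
c(F) = 1/230 + √2*√F (c(F) = √(2*F) + 1/230 = √2*√F + 1/230 = 1/230 + √2*√F)
n = 66567061/230 + 2*√227 (n = 289422 + (1/230 + √2*√454) = 289422 + (1/230 + 2*√227) = 66567061/230 + 2*√227 ≈ 2.8945e+5)
-n = -(66567061/230 + 2*√227) = -66567061/230 - 2*√227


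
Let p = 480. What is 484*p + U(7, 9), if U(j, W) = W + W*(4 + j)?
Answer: 232428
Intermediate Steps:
484*p + U(7, 9) = 484*480 + 9*(5 + 7) = 232320 + 9*12 = 232320 + 108 = 232428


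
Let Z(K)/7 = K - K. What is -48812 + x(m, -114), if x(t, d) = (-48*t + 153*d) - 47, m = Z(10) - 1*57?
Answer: -63565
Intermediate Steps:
Z(K) = 0 (Z(K) = 7*(K - K) = 7*0 = 0)
m = -57 (m = 0 - 1*57 = 0 - 57 = -57)
x(t, d) = -47 - 48*t + 153*d
-48812 + x(m, -114) = -48812 + (-47 - 48*(-57) + 153*(-114)) = -48812 + (-47 + 2736 - 17442) = -48812 - 14753 = -63565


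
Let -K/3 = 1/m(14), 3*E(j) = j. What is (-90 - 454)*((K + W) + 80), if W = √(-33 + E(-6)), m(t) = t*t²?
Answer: -14927156/343 - 544*I*√35 ≈ -43519.0 - 3218.3*I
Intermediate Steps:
m(t) = t³
E(j) = j/3
K = -3/2744 (K = -3/(14³) = -3/2744 ≈ -0.0010933)
W = I*√35 (W = √(-33 + (⅓)*(-6)) = √(-33 - 2) = √(-35) = I*√35 ≈ 5.9161*I)
(-90 - 454)*((K + W) + 80) = (-90 - 454)*((-3/2744 + I*√35) + 80) = -544*(219517/2744 + I*√35) = -14927156/343 - 544*I*√35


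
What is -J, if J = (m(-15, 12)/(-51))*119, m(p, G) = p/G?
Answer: -35/12 ≈ -2.9167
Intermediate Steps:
J = 35/12 (J = (-15/12/(-51))*119 = (-15*1/12*(-1/51))*119 = -5/4*(-1/51)*119 = (5/204)*119 = 35/12 ≈ 2.9167)
-J = -1*35/12 = -35/12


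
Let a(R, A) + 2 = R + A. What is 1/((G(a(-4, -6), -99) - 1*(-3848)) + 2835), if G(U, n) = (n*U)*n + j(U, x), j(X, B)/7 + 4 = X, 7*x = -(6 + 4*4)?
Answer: -1/111041 ≈ -9.0057e-6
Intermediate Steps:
x = -22/7 (x = (-(6 + 4*4))/7 = (-(6 + 16))/7 = (-1*22)/7 = (1/7)*(-22) = -22/7 ≈ -3.1429)
j(X, B) = -28 + 7*X
a(R, A) = -2 + A + R (a(R, A) = -2 + (R + A) = -2 + (A + R) = -2 + A + R)
G(U, n) = -28 + 7*U + U*n**2 (G(U, n) = (n*U)*n + (-28 + 7*U) = (U*n)*n + (-28 + 7*U) = U*n**2 + (-28 + 7*U) = -28 + 7*U + U*n**2)
1/((G(a(-4, -6), -99) - 1*(-3848)) + 2835) = 1/(((-28 + 7*(-2 - 6 - 4) + (-2 - 6 - 4)*(-99)**2) - 1*(-3848)) + 2835) = 1/(((-28 + 7*(-12) - 12*9801) + 3848) + 2835) = 1/(((-28 - 84 - 117612) + 3848) + 2835) = 1/((-117724 + 3848) + 2835) = 1/(-113876 + 2835) = 1/(-111041) = -1/111041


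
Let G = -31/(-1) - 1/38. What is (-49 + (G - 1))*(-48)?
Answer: 17352/19 ≈ 913.26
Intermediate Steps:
G = 1177/38 (G = -31*(-1) - 1*1/38 = 31 - 1/38 = 1177/38 ≈ 30.974)
(-49 + (G - 1))*(-48) = (-49 + (1177/38 - 1))*(-48) = (-49 + 1139/38)*(-48) = -723/38*(-48) = 17352/19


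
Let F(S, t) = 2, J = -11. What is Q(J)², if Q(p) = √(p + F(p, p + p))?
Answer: -9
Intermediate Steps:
Q(p) = √(2 + p) (Q(p) = √(p + 2) = √(2 + p))
Q(J)² = (√(2 - 11))² = (√(-9))² = (3*I)² = -9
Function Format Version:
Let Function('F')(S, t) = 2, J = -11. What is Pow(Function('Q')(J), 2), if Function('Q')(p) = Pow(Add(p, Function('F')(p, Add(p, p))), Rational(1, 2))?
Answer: -9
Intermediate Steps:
Function('Q')(p) = Pow(Add(2, p), Rational(1, 2)) (Function('Q')(p) = Pow(Add(p, 2), Rational(1, 2)) = Pow(Add(2, p), Rational(1, 2)))
Pow(Function('Q')(J), 2) = Pow(Pow(Add(2, -11), Rational(1, 2)), 2) = Pow(Pow(-9, Rational(1, 2)), 2) = Pow(Mul(3, I), 2) = -9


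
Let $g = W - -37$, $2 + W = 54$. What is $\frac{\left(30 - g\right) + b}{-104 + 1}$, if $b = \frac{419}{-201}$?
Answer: $\frac{12278}{20703} \approx 0.59305$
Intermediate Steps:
$W = 52$ ($W = -2 + 54 = 52$)
$b = - \frac{419}{201}$ ($b = 419 \left(- \frac{1}{201}\right) = - \frac{419}{201} \approx -2.0846$)
$g = 89$ ($g = 52 - -37 = 52 + 37 = 89$)
$\frac{\left(30 - g\right) + b}{-104 + 1} = \frac{\left(30 - 89\right) - \frac{419}{201}}{-104 + 1} = \frac{\left(30 - 89\right) - \frac{419}{201}}{-103} = \left(-59 - \frac{419}{201}\right) \left(- \frac{1}{103}\right) = \left(- \frac{12278}{201}\right) \left(- \frac{1}{103}\right) = \frac{12278}{20703}$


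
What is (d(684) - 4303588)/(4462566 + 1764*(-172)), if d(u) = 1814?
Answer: -2150887/2079579 ≈ -1.0343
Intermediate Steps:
(d(684) - 4303588)/(4462566 + 1764*(-172)) = (1814 - 4303588)/(4462566 + 1764*(-172)) = -4301774/(4462566 - 303408) = -4301774/4159158 = -4301774*1/4159158 = -2150887/2079579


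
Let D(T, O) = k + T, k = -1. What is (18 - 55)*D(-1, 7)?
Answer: 74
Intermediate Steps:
D(T, O) = -1 + T
(18 - 55)*D(-1, 7) = (18 - 55)*(-1 - 1) = -37*(-2) = 74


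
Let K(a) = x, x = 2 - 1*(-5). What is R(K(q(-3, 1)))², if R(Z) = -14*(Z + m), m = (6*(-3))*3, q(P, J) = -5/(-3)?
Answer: 432964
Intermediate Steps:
q(P, J) = 5/3 (q(P, J) = -5*(-⅓) = 5/3)
x = 7 (x = 2 + 5 = 7)
K(a) = 7
m = -54 (m = -18*3 = -54)
R(Z) = 756 - 14*Z (R(Z) = -14*(Z - 54) = -14*(-54 + Z) = 756 - 14*Z)
R(K(q(-3, 1)))² = (756 - 14*7)² = (756 - 98)² = 658² = 432964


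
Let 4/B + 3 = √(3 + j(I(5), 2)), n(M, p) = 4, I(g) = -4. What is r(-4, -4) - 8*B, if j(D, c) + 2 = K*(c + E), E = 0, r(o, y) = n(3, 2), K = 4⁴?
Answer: 80/21 - 4*√57/21 ≈ 2.3715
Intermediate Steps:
K = 256
r(o, y) = 4
j(D, c) = -2 + 256*c (j(D, c) = -2 + 256*(c + 0) = -2 + 256*c)
B = 4/(-3 + 3*√57) (B = 4/(-3 + √(3 + (-2 + 256*2))) = 4/(-3 + √(3 + (-2 + 512))) = 4/(-3 + √(3 + 510)) = 4/(-3 + √513) = 4/(-3 + 3*√57) ≈ 0.20357)
r(-4, -4) - 8*B = 4 - 8*(1/42 + √57/42) = 4 + (-4/21 - 4*√57/21) = 80/21 - 4*√57/21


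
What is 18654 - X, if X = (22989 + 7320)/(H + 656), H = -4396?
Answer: 69796269/3740 ≈ 18662.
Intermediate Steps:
X = -30309/3740 (X = (22989 + 7320)/(-4396 + 656) = 30309/(-3740) = 30309*(-1/3740) = -30309/3740 ≈ -8.1040)
18654 - X = 18654 - 1*(-30309/3740) = 18654 + 30309/3740 = 69796269/3740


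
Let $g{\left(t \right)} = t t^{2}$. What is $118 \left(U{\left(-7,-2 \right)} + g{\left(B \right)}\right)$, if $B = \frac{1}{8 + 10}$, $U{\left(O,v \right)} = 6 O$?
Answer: $- \frac{14451637}{2916} \approx -4956.0$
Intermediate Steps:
$B = \frac{1}{18} \approx 0.055556$
$g{\left(t \right)} = t^{3}$
$118 \left(U{\left(-7,-2 \right)} + g{\left(B \right)}\right) = 118 \left(6 \left(-7\right) + \left(\frac{1}{18}\right)^{3}\right) = 118 \left(-42 + \frac{1}{5832}\right) = 118 \left(- \frac{244943}{5832}\right) = - \frac{14451637}{2916}$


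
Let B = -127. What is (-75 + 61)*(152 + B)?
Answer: -350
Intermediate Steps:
(-75 + 61)*(152 + B) = (-75 + 61)*(152 - 127) = -14*25 = -350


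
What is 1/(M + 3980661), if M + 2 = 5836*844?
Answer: 1/8906243 ≈ 1.1228e-7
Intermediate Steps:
M = 4925582 (M = -2 + 5836*844 = -2 + 4925584 = 4925582)
1/(M + 3980661) = 1/(4925582 + 3980661) = 1/8906243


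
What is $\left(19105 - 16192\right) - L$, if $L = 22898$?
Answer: $-19985$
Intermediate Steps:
$\left(19105 - 16192\right) - L = \left(19105 - 16192\right) - 22898 = 2913 - 22898 = -19985$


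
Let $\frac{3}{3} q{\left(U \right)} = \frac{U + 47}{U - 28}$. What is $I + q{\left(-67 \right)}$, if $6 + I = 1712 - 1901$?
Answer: $- \frac{3701}{19} \approx -194.79$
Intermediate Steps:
$I = -195$ ($I = -6 + \left(1712 - 1901\right) = -6 - 189 = -195$)
$q{\left(U \right)} = \frac{47 + U}{-28 + U}$ ($q{\left(U \right)} = \frac{U + 47}{U - 28} = \frac{47 + U}{-28 + U}$)
$I + q{\left(-67 \right)} = -195 + \frac{47 - 67}{-28 - 67} = -195 + \frac{1}{-95} \left(-20\right) = -195 - - \frac{4}{19} = -195 + \frac{4}{19} = - \frac{3701}{19}$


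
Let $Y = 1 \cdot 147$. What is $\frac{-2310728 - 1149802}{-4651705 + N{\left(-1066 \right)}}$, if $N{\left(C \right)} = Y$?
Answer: $\frac{1730265}{2325779} \approx 0.74395$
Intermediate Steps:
$Y = 147$
$N{\left(C \right)} = 147$
$\frac{-2310728 - 1149802}{-4651705 + N{\left(-1066 \right)}} = \frac{-2310728 - 1149802}{-4651705 + 147} = - \frac{3460530}{-4651558} = \left(-3460530\right) \left(- \frac{1}{4651558}\right) = \frac{1730265}{2325779}$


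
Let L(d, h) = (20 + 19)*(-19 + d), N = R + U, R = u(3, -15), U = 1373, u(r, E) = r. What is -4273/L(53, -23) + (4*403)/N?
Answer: -467767/228072 ≈ -2.0510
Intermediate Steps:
R = 3
N = 1376 (N = 3 + 1373 = 1376)
L(d, h) = -741 + 39*d (L(d, h) = 39*(-19 + d) = -741 + 39*d)
-4273/L(53, -23) + (4*403)/N = -4273/(-741 + 39*53) + (4*403)/1376 = -4273/(-741 + 2067) + 1612*(1/1376) = -4273/1326 + 403/344 = -467767/228072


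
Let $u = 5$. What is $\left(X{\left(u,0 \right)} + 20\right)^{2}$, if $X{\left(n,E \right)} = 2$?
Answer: $484$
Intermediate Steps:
$\left(X{\left(u,0 \right)} + 20\right)^{2} = \left(2 + 20\right)^{2} = 22^{2} = 484$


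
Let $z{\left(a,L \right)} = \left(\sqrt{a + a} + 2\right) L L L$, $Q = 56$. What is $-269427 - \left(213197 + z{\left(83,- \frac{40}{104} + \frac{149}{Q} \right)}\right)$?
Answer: $- \frac{93109560818217}{192914176} - \frac{4549540393 \sqrt{166}}{385828352} \approx -4.828 \cdot 10^{5}$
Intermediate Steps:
$z{\left(a,L \right)} = L^{3} \left(2 + \sqrt{2} \sqrt{a}\right)$ ($z{\left(a,L \right)} = \left(\sqrt{2 a} + 2\right) L^{2} L = \left(\sqrt{2} \sqrt{a} + 2\right) L^{3} = \left(2 + \sqrt{2} \sqrt{a}\right) L^{3} = L^{3} \left(2 + \sqrt{2} \sqrt{a}\right)$)
$-269427 - \left(213197 + z{\left(83,- \frac{40}{104} + \frac{149}{Q} \right)}\right) = -269427 - \left(213197 + \left(- \frac{40}{104} + \frac{149}{56}\right)^{3} \left(2 + \sqrt{2} \sqrt{83}\right)\right) = -269427 - \left(213197 + \left(\left(-40\right) \frac{1}{104} + 149 \cdot \frac{1}{56}\right)^{3} \left(2 + \sqrt{166}\right)\right) = -269427 - \left(213197 + \left(- \frac{5}{13} + \frac{149}{56}\right)^{3} \left(2 + \sqrt{166}\right)\right) = -269427 - \left(213197 + \left(\frac{1657}{728}\right)^{3} \left(2 + \sqrt{166}\right)\right) = -269427 - \left(213197 + \frac{4549540393 \left(2 + \sqrt{166}\right)}{385828352}\right) = -269427 - \left(\frac{41133273121065}{192914176} + \frac{4549540393 \sqrt{166}}{385828352}\right) = - \frac{93109560818217}{192914176} - \frac{4549540393 \sqrt{166}}{385828352}$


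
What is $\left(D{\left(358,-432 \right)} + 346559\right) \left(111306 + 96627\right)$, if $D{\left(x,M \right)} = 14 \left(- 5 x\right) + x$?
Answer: $66924691581$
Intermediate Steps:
$D{\left(x,M \right)} = - 69 x$ ($D{\left(x,M \right)} = - 70 x + x = - 69 x$)
$\left(D{\left(358,-432 \right)} + 346559\right) \left(111306 + 96627\right) = \left(\left(-69\right) 358 + 346559\right) \left(111306 + 96627\right) = \left(-24702 + 346559\right) 207933 = 321857 \cdot 207933 = 66924691581$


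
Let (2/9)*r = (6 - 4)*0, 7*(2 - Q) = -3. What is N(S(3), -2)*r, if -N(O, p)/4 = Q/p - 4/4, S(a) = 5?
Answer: 0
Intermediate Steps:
Q = 17/7 (Q = 2 - ⅐*(-3) = 2 + 3/7 = 17/7 ≈ 2.4286)
N(O, p) = 4 - 68/(7*p) (N(O, p) = -4*(17/(7*p) - 4/4) = -4*(17/(7*p) - 4*¼) = -4*(17/(7*p) - 1) = -4*(-1 + 17/(7*p)) = 4 - 68/(7*p))
r = 0 (r = 9*((6 - 4)*0)/2 = 9*(2*0)/2 = (9/2)*0 = 0)
N(S(3), -2)*r = (4 - 68/7/(-2))*0 = (4 - 68/7*(-½))*0 = (4 + 34/7)*0 = (62/7)*0 = 0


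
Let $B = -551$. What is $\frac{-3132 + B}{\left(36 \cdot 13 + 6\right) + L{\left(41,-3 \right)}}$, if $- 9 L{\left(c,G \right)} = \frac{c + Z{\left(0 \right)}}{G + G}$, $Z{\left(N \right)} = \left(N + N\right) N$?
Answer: $- \frac{198882}{25637} \approx -7.7576$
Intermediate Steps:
$Z{\left(N \right)} = 2 N^{2}$ ($Z{\left(N \right)} = 2 N N = 2 N^{2}$)
$L{\left(c,G \right)} = - \frac{c}{18 G}$ ($L{\left(c,G \right)} = - \frac{\left(c + 2 \cdot 0^{2}\right) \frac{1}{G + G}}{9} = - \frac{\left(c + 2 \cdot 0\right) \frac{1}{2 G}}{9} = - \frac{\left(c + 0\right) \frac{1}{2 G}}{9} = - \frac{c \frac{1}{2 G}}{9} = - \frac{\frac{1}{2} c \frac{1}{G}}{9} = - \frac{c}{18 G}$)
$\frac{-3132 + B}{\left(36 \cdot 13 + 6\right) + L{\left(41,-3 \right)}} = \frac{-3132 - 551}{\left(36 \cdot 13 + 6\right) - \frac{41}{18 \left(-3\right)}} = - \frac{3683}{\left(468 + 6\right) - \frac{41}{18} \left(- \frac{1}{3}\right)} = - \frac{3683}{474 + \frac{41}{54}} = - \frac{3683}{\frac{25637}{54}} = \left(-3683\right) \frac{54}{25637} = - \frac{198882}{25637}$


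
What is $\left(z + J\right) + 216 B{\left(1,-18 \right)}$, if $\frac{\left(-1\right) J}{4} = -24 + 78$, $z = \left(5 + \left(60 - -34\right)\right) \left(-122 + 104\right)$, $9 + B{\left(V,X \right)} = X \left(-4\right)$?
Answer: $11610$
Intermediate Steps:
$B{\left(V,X \right)} = -9 - 4 X$ ($B{\left(V,X \right)} = -9 + X \left(-4\right) = -9 - 4 X$)
$z = -1782$ ($z = \left(5 + \left(60 + 34\right)\right) \left(-18\right) = \left(5 + 94\right) \left(-18\right) = 99 \left(-18\right) = -1782$)
$J = -216$ ($J = - 4 \left(-24 + 78\right) = \left(-4\right) 54 = -216$)
$\left(z + J\right) + 216 B{\left(1,-18 \right)} = \left(-1782 - 216\right) + 216 \left(-9 - -72\right) = -1998 + 216 \left(-9 + 72\right) = -1998 + 216 \cdot 63 = -1998 + 13608 = 11610$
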